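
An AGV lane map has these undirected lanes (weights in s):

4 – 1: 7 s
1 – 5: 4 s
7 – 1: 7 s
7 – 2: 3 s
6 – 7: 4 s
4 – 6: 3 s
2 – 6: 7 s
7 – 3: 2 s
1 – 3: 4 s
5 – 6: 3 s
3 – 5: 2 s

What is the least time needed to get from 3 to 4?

8 s

Shortest distances from 3:
3: 0
5: 2  (via 3)
7: 2  (via 3)
1: 4  (via 3)
2: 5  (via 7)
6: 5  (via 5)
4: 8  (via 6)
Shortest route: 3 → 5 → 6 → 4 = 8 s.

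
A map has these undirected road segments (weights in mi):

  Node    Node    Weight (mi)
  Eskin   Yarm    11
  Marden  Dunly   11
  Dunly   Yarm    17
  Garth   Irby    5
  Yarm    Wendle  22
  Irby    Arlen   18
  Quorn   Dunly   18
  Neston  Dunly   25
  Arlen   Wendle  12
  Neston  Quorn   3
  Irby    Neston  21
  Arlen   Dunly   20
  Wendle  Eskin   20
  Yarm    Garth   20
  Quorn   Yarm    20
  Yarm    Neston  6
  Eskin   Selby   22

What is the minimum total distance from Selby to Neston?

Candidate routes:
Selby → Eskin → Yarm → Neston: 22+11+6 = 39
Selby → Eskin → Wendle → Yarm → Neston: 22+20+22+6 = 70
Selby → Eskin → Yarm → Quorn → Neston: 22+11+20+3 = 56
The minimum is 39 mi via Selby → Eskin → Yarm → Neston.

39 mi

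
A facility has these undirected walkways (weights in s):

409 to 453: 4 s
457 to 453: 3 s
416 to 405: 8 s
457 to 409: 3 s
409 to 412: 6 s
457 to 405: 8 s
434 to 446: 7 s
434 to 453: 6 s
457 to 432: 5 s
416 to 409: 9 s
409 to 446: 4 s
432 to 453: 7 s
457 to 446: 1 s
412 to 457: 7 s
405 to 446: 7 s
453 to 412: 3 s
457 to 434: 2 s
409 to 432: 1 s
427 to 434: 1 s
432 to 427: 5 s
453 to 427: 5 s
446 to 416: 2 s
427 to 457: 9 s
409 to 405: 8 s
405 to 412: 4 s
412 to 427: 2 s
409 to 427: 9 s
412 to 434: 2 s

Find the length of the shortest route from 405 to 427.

6 s

Running Dijkstra from 405:
405: 0
412: 4  (via 405)
427: 6  (via 412)
Shortest route: 405–412–427 = 6 s.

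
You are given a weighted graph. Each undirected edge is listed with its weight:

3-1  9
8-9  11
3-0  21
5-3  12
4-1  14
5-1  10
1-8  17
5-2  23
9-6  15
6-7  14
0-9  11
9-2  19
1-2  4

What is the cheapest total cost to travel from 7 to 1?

Candidate routes:
7 → 6 → 9 → 2 → 1: 14+15+19+4 = 52
7 → 6 → 9 → 8 → 1: 14+15+11+17 = 57
7 → 6 → 9 → 0 → 3 → 1: 14+15+11+21+9 = 70
Cheapest is 7 → 6 → 9 → 2 → 1 at 52.

52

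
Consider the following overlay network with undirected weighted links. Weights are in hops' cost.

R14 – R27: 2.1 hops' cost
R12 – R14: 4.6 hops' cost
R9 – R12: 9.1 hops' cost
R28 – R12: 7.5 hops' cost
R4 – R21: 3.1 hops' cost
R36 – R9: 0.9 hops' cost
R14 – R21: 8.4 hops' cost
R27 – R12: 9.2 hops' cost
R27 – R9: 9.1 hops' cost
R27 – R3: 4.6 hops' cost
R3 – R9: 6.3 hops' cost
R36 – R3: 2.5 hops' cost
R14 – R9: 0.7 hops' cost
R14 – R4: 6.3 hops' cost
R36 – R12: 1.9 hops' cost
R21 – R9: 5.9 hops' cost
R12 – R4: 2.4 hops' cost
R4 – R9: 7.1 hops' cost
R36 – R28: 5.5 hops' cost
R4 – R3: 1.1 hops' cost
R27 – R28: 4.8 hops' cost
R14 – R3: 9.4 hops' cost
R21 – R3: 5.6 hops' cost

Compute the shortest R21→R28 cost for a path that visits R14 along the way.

Shortest R21→R14: R21–R9–R14 = 6.6
Best R14 to R28: R14–R27–R28 costing 6.9
Total via R14: 6.6 + 6.9 = 13.5 hops' cost.

13.5 hops' cost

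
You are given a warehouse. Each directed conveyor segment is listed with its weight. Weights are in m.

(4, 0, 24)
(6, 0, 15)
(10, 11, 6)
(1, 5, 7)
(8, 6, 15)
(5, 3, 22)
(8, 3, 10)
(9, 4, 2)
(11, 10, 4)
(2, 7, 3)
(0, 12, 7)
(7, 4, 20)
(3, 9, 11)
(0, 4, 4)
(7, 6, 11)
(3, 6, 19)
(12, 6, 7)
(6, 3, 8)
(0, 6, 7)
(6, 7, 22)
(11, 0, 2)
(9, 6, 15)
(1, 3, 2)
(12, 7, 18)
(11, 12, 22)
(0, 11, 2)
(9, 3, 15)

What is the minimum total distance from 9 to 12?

Enumerating some paths:
9 → 4 → 0 → 11 → 12: 2+24+2+22 = 50
9 → 4 → 0 → 12: 2+24+7 = 33
9 → 6 → 0 → 12: 15+15+7 = 37
9 → 6 → 0 → 11 → 12: 15+15+2+22 = 54
Cheapest is 9 → 4 → 0 → 12 at 33 m.

33 m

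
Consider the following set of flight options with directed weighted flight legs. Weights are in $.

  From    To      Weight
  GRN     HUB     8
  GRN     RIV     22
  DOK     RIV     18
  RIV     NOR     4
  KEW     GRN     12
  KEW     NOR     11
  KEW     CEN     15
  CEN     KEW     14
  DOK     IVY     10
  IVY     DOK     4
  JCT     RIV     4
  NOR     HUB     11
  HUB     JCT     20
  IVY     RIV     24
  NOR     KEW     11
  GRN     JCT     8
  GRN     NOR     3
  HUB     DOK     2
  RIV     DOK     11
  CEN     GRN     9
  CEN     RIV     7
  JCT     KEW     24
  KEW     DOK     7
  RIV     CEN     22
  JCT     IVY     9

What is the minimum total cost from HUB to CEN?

$42

Settle nodes by increasing distance from HUB:
HUB: 0
DOK: 2  (via HUB)
IVY: 12  (via DOK)
JCT: 20  (via HUB)
RIV: 20  (via DOK)
NOR: 24  (via RIV)
KEW: 35  (via NOR)
CEN: 42  (via RIV)
Shortest route: HUB–DOK–RIV–CEN = $42.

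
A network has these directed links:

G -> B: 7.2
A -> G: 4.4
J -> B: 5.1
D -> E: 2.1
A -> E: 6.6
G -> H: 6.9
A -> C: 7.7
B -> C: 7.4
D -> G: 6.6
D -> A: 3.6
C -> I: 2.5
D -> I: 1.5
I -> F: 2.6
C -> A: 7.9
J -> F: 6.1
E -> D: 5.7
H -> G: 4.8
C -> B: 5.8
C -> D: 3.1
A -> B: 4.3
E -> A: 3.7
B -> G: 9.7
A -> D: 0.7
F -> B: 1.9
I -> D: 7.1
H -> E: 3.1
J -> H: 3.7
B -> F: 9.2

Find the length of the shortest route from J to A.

Shortest distances from J:
J: 0
H: 3.7  (via J)
B: 5.1  (via J)
F: 6.1  (via J)
E: 6.8  (via H)
G: 8.5  (via H)
A: 10.5  (via E)
Shortest route: J–H–E–A = 10.5.

10.5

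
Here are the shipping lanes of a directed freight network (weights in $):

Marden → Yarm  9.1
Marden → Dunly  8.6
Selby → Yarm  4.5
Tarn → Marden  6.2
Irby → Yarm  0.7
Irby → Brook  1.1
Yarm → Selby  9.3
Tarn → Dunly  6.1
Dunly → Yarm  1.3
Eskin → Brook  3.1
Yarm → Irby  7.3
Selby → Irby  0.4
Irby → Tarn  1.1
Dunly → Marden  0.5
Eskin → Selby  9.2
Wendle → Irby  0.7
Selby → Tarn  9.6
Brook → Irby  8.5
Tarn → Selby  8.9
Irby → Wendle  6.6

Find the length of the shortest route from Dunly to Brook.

Candidate routes:
Dunly → Yarm → Selby → Irby → Brook: 1.3+9.3+0.4+1.1 = 12.1
Dunly → Marden → Yarm → Irby → Brook: 0.5+9.1+7.3+1.1 = 18
Dunly → Marden → Yarm → Selby → Irby → Brook: 0.5+9.1+9.3+0.4+1.1 = 20.4
Dunly → Yarm → Irby → Brook: 1.3+7.3+1.1 = 9.7
Cheapest is Dunly → Yarm → Irby → Brook at $9.7.

$9.7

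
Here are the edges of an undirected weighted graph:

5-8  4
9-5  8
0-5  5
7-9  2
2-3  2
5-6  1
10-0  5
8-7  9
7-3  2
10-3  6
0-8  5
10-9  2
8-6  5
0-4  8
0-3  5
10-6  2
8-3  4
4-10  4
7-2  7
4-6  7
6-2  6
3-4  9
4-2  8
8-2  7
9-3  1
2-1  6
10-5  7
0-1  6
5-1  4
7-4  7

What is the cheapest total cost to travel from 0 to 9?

6

Settle nodes by increasing distance from 0:
0: 0
3: 5  (via 0)
5: 5  (via 0)
8: 5  (via 0)
10: 5  (via 0)
1: 6  (via 0)
6: 6  (via 5)
9: 6  (via 3)
Shortest route: 0 → 3 → 9 = 6.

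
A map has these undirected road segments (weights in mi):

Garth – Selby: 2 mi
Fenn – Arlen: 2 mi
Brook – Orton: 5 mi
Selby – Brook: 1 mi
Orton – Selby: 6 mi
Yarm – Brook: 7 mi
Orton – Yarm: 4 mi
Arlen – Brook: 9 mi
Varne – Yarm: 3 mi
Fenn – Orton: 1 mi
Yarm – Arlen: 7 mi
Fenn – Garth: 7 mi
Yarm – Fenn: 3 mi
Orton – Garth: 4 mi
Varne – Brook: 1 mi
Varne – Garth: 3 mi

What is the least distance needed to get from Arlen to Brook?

Settle nodes by increasing distance from Arlen:
Arlen: 0
Fenn: 2  (via Arlen)
Orton: 3  (via Fenn)
Yarm: 5  (via Fenn)
Garth: 7  (via Orton)
Varne: 8  (via Yarm)
Brook: 8  (via Orton)
Shortest route: Arlen–Fenn–Orton–Brook = 8 mi.

8 mi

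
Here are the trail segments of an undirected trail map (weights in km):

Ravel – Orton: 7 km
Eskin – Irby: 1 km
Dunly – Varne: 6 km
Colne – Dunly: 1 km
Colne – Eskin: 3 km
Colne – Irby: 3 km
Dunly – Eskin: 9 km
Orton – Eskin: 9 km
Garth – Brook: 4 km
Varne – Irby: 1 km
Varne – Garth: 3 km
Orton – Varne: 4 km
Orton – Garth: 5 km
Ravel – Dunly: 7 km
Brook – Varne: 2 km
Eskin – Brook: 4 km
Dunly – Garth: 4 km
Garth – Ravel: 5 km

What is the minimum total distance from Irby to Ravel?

9 km

Candidate routes:
Irby - Varne - Garth - Ravel: 1+3+5 = 9
Irby - Colne - Dunly - Ravel: 3+1+7 = 11
Irby - Eskin - Colne - Dunly - Ravel: 1+3+1+7 = 12
Cheapest is Irby - Varne - Garth - Ravel at 9 km.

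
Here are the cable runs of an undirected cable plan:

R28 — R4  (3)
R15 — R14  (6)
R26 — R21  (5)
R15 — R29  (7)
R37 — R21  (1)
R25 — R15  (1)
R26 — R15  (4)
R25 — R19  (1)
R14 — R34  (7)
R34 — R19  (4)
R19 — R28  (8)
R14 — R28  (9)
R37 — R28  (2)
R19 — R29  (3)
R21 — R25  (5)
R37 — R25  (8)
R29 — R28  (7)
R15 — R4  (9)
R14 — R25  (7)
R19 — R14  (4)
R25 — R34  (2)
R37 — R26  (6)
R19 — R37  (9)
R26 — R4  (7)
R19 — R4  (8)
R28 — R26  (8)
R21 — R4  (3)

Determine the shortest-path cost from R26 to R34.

7

Running Dijkstra from R26:
R26: 0
R15: 4  (via R26)
R25: 5  (via R15)
R21: 5  (via R26)
R37: 6  (via R26)
R19: 6  (via R25)
R34: 7  (via R25)
Shortest route: R26 → R15 → R25 → R34 = 7.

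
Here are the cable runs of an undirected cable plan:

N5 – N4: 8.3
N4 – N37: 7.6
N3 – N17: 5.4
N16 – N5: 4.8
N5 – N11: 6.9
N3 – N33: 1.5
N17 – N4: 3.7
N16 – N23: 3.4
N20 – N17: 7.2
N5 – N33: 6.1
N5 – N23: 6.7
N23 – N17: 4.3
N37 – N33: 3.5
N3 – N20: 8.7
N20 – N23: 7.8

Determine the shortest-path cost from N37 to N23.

Shortest distances from N37:
N37: 0
N33: 3.5  (via N37)
N3: 5  (via N33)
N4: 7.6  (via N37)
N5: 9.6  (via N33)
N17: 10.4  (via N3)
N20: 13.7  (via N3)
N16: 14.4  (via N5)
N23: 14.7  (via N17)
Shortest route: N37–N33–N3–N17–N23 = 14.7.

14.7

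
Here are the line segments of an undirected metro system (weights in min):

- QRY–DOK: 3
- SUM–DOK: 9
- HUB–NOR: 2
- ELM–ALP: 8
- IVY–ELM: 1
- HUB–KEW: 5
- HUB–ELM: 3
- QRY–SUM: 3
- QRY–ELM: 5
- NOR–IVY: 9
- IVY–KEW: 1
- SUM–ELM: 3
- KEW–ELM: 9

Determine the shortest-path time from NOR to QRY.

Settle nodes by increasing distance from NOR:
NOR: 0
HUB: 2  (via NOR)
ELM: 5  (via HUB)
IVY: 6  (via ELM)
KEW: 7  (via HUB)
SUM: 8  (via ELM)
QRY: 10  (via ELM)
Shortest route: NOR–HUB–ELM–QRY = 10 min.

10 min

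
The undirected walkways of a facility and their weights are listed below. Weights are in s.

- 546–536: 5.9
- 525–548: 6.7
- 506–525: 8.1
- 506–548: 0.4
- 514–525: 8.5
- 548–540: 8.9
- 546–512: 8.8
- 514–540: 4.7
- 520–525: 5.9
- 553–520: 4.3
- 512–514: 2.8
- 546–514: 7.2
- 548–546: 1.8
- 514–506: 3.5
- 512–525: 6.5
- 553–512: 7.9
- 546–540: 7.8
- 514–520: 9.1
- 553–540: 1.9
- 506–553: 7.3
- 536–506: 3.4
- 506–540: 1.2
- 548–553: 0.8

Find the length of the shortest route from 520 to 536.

8.9 s

Enumerating some paths:
520–553–506–536: 4.3+7.3+3.4 = 15
520–553–540–506–536: 4.3+1.9+1.2+3.4 = 10.8
520–553–548–546–536: 4.3+0.8+1.8+5.9 = 12.8
520–553–548–506–536: 4.3+0.8+0.4+3.4 = 8.9
The minimum is 8.9 s via 520–553–548–506–536.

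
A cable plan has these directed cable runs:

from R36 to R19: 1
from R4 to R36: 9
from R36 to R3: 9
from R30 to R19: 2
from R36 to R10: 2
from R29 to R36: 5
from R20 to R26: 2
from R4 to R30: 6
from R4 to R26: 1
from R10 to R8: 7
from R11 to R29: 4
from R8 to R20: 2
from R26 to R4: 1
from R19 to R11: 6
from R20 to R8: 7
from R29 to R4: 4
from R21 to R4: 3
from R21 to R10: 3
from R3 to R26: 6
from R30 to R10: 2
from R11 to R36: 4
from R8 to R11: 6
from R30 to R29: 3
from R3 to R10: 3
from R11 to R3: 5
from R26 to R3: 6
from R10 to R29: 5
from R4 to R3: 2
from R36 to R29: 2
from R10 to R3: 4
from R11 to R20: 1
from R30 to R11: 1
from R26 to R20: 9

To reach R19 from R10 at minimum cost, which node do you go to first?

R29

Compare a few routes:
R10–R29–R36–R19: 5+5+1 = 11
R10–R8–R11–R36–R19: 7+6+4+1 = 18
R10–R29–R4–R30–R19: 5+4+6+2 = 17
The minimum is 11 via R10–R29–R36–R19.
So from R10 the first move is to R29.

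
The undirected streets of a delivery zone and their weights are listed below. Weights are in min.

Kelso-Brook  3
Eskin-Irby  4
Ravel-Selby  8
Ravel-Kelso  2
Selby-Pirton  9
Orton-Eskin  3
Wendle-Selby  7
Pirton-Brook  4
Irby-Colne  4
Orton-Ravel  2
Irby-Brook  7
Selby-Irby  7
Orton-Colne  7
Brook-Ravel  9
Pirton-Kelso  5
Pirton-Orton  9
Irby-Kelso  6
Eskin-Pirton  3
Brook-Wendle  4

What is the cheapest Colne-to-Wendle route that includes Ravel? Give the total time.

Best Colne to Ravel: Colne–Orton–Ravel costing 9
Best Ravel to Wendle: Ravel–Kelso–Brook–Wendle costing 9
Total via Ravel: 9 + 9 = 18 min.

18 min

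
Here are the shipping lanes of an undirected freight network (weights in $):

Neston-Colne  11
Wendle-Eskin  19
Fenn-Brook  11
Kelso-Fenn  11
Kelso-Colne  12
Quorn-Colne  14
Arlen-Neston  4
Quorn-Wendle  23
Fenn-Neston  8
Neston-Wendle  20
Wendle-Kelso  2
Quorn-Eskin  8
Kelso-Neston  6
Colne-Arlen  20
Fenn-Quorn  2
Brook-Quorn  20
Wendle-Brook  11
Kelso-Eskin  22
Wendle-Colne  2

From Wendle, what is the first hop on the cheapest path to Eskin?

Compare a few routes:
Wendle → Colne → Quorn → Eskin: 2+14+8 = 24
Wendle → Eskin: 19 = 19
Wendle → Kelso → Fenn → Quorn → Eskin: 2+11+2+8 = 23
The minimum is $19 via Wendle → Eskin.
So from Wendle the first move is to Eskin.

Eskin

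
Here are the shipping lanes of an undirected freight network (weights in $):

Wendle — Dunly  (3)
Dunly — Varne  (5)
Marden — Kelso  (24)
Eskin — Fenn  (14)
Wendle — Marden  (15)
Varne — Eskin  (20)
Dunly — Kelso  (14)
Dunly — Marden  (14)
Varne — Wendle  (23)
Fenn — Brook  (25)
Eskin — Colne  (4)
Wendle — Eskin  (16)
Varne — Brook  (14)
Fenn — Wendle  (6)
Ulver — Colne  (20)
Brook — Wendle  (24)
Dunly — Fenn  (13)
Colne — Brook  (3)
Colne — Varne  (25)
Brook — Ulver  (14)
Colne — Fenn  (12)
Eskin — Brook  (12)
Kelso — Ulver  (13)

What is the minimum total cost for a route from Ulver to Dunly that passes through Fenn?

$38

Shortest Ulver→Fenn: Ulver–Brook–Colne–Fenn = 29
Best Fenn to Dunly: Fenn–Wendle–Dunly costing 9
Total via Fenn: 29 + 9 = $38.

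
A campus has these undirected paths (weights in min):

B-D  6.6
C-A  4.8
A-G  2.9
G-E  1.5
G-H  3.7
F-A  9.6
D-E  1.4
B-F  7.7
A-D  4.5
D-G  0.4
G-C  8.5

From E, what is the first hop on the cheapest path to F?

G

Candidate routes:
E–G–A–F: 1.5+2.9+9.6 = 14
E–D–G–A–F: 1.4+0.4+2.9+9.6 = 14.3
Cheapest is E–G–A–F at 14 min.
So from E the first move is to G.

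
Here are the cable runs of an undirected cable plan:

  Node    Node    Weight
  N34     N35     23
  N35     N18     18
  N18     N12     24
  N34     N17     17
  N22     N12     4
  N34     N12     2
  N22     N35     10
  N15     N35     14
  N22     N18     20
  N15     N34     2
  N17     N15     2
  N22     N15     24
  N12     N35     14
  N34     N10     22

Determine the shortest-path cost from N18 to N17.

30

Running Dijkstra from N18:
N18: 0
N35: 18  (via N18)
N22: 20  (via N18)
N12: 24  (via N18)
N34: 26  (via N12)
N15: 28  (via N34)
N17: 30  (via N15)
Shortest route: N18 → N12 → N34 → N15 → N17 = 30.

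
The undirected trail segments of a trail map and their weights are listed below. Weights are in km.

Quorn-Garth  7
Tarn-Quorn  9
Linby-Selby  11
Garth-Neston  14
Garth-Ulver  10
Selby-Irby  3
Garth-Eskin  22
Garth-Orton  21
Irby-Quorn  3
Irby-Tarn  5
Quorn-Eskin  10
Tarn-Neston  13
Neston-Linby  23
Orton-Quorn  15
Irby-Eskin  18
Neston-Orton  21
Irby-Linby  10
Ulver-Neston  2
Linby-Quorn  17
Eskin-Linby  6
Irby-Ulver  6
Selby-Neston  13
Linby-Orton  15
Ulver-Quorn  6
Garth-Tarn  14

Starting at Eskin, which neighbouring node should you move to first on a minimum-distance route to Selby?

Compare a few routes:
Eskin → Linby → Irby → Selby: 6+10+3 = 19
Eskin → Linby → Selby: 6+11 = 17
Eskin → Quorn → Irby → Selby: 10+3+3 = 16
Eskin → Irby → Selby: 18+3 = 21
Cheapest is Eskin → Quorn → Irby → Selby at 16 km.
So from Eskin the first move is to Quorn.

Quorn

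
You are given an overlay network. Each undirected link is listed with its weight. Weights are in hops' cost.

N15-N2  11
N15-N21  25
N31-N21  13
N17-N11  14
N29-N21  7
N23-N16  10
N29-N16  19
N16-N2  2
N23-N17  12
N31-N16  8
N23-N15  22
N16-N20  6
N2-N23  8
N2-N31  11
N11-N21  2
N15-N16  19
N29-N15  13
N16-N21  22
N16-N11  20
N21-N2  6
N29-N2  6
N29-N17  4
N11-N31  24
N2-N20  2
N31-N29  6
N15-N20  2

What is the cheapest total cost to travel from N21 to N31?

13 hops' cost

Shortest distances from N21:
N21: 0
N11: 2  (via N21)
N2: 6  (via N21)
N29: 7  (via N21)
N20: 8  (via N2)
N16: 8  (via N2)
N15: 10  (via N20)
N17: 11  (via N29)
N31: 13  (via N21)
Shortest route: N21–N31 = 13 hops' cost.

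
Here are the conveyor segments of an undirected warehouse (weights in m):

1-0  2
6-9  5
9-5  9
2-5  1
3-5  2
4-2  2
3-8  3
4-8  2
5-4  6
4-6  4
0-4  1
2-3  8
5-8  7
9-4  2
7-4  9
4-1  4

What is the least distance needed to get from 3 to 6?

Running Dijkstra from 3:
3: 0
5: 2  (via 3)
2: 3  (via 5)
8: 3  (via 3)
4: 5  (via 2)
0: 6  (via 4)
9: 7  (via 4)
1: 8  (via 0)
6: 9  (via 4)
Shortest route: 3 → 5 → 2 → 4 → 6 = 9 m.

9 m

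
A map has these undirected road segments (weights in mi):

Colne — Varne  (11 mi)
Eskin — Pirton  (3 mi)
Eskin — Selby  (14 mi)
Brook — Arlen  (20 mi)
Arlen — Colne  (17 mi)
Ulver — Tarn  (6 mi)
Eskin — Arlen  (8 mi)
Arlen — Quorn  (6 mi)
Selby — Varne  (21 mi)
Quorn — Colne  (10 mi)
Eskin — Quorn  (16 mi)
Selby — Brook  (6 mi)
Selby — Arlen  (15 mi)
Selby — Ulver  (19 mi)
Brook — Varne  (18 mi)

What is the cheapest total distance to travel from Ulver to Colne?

50 mi

Candidate routes:
Ulver - Selby - Brook - Varne - Colne: 19+6+18+11 = 54
Ulver - Selby - Arlen - Colne: 19+15+17 = 51
Ulver - Selby - Varne - Colne: 19+21+11 = 51
Ulver - Selby - Arlen - Quorn - Colne: 19+15+6+10 = 50
The minimum is 50 mi via Ulver - Selby - Arlen - Quorn - Colne.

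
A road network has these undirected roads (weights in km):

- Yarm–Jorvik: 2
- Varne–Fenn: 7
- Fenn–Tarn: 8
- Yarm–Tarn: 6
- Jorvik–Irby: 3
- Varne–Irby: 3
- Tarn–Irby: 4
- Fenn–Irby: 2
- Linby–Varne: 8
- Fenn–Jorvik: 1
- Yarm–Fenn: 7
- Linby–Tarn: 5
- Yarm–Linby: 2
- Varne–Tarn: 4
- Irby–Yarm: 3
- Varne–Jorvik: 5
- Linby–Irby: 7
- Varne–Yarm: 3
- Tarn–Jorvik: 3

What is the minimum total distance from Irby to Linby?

5 km

Shortest distances from Irby:
Irby: 0
Fenn: 2  (via Irby)
Jorvik: 3  (via Irby)
Varne: 3  (via Irby)
Yarm: 3  (via Irby)
Tarn: 4  (via Irby)
Linby: 5  (via Yarm)
Shortest route: Irby–Yarm–Linby = 5 km.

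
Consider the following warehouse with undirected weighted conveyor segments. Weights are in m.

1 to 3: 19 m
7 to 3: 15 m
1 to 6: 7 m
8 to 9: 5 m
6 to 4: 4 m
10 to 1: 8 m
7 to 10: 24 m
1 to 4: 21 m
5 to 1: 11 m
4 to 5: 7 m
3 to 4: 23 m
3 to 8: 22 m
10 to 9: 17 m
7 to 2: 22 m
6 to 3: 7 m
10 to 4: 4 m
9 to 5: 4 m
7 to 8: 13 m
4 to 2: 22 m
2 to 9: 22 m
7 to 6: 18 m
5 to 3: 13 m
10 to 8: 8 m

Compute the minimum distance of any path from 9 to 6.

15 m

Candidate routes:
9 - 5 - 4 - 6: 4+7+4 = 15
9 - 8 - 10 - 4 - 6: 5+8+4+4 = 21
The minimum is 15 m via 9 - 5 - 4 - 6.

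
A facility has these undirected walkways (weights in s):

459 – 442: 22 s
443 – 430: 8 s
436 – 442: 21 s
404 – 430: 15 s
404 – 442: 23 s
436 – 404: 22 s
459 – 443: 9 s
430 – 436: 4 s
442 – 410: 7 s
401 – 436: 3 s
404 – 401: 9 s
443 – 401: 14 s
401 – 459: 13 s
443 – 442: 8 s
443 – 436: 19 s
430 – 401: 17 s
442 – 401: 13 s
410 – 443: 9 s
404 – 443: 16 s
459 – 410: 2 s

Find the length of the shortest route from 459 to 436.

Candidate routes:
459–410–443–430–436: 2+9+8+4 = 23
459–443–430–436: 9+8+4 = 21
459–401–436: 13+3 = 16
Cheapest is 459–401–436 at 16 s.

16 s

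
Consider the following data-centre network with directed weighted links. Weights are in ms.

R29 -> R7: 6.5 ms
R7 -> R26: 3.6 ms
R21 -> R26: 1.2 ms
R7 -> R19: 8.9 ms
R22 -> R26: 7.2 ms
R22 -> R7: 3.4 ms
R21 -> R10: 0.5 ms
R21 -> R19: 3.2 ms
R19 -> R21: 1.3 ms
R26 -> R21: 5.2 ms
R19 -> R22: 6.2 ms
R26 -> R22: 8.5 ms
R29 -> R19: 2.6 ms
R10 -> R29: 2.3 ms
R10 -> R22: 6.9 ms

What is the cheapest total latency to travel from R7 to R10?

Compare a few routes:
R7–R26–R21–R10: 3.6+5.2+0.5 = 9.3
R7–R19–R21–R10: 8.9+1.3+0.5 = 10.7
The minimum is 9.3 ms via R7–R26–R21–R10.

9.3 ms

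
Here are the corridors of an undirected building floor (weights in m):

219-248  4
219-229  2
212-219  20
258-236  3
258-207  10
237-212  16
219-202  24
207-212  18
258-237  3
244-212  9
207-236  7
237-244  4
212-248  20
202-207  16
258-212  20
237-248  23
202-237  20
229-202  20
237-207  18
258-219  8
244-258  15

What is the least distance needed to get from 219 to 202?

Settle nodes by increasing distance from 219:
219: 0
229: 2  (via 219)
248: 4  (via 219)
258: 8  (via 219)
237: 11  (via 258)
236: 11  (via 258)
244: 15  (via 237)
207: 18  (via 258)
212: 20  (via 219)
202: 22  (via 229)
Shortest route: 219–229–202 = 22 m.

22 m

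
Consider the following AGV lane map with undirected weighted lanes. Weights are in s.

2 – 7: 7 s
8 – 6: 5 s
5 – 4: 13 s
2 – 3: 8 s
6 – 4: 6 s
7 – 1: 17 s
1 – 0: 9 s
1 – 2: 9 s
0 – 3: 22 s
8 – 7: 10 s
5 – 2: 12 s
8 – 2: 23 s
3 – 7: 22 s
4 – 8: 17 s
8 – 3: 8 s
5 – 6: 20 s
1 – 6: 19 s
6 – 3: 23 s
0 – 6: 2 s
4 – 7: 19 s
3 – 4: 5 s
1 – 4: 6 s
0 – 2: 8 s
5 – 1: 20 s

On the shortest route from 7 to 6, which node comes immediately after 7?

Compare a few routes:
7 - 2 - 0 - 6: 7+8+2 = 17
7 - 8 - 6: 10+5 = 15
The minimum is 15 s via 7 - 8 - 6.
So from 7 the first move is to 8.

8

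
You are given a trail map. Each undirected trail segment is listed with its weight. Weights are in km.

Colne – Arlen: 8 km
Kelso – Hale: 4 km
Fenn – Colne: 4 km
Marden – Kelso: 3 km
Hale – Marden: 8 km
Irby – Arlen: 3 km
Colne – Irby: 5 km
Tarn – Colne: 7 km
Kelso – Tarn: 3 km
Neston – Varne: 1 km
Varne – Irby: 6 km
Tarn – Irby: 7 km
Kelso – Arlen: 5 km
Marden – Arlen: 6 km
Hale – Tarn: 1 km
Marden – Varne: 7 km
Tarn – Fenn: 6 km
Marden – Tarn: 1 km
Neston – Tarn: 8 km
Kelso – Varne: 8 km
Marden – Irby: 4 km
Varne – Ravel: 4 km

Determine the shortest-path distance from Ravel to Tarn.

12 km

Compare a few routes:
Ravel → Varne → Neston → Tarn: 4+1+8 = 13
Ravel → Varne → Marden → Tarn: 4+7+1 = 12
Cheapest is Ravel → Varne → Marden → Tarn at 12 km.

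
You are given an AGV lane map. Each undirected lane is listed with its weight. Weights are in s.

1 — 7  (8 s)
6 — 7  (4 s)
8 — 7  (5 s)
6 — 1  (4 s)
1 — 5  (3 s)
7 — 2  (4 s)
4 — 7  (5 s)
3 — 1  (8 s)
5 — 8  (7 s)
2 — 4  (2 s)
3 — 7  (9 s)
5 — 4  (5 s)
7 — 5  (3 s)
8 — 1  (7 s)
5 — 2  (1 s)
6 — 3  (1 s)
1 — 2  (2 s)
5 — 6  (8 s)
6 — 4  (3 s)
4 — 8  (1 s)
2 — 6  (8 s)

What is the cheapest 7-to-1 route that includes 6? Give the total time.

Best 7 to 6: 7–6 costing 4
Shortest 6→1: 6–1 = 4
Total via 6: 4 + 4 = 8 s.

8 s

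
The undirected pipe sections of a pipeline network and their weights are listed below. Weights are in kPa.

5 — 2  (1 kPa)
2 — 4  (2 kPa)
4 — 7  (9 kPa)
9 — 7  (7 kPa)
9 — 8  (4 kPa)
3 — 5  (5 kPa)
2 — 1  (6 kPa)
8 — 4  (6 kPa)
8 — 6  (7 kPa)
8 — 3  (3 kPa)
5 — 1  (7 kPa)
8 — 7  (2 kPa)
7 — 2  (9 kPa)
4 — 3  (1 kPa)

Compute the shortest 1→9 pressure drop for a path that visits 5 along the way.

Best 1 to 5: 1–5 costing 7
Shortest 5→9: 5–2–4–3–8–9 = 11
Total via 5: 7 + 11 = 18 kPa.

18 kPa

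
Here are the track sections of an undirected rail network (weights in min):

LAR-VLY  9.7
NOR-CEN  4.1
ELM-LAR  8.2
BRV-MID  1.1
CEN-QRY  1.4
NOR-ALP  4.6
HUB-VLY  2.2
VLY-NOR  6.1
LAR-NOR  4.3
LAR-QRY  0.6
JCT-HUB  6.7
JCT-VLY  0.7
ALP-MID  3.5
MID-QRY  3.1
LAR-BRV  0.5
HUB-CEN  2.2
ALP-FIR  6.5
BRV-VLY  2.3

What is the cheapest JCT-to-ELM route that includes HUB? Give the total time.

Best JCT to HUB: JCT–VLY–HUB costing 2.9
Shortest HUB→ELM: HUB–CEN–QRY–LAR–ELM = 12.4
Total via HUB: 2.9 + 12.4 = 15.3 min.

15.3 min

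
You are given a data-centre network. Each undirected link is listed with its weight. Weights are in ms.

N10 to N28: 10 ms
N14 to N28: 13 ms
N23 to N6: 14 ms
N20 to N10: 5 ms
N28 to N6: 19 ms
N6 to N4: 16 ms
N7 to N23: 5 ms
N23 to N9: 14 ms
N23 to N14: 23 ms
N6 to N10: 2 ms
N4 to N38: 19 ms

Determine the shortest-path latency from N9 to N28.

Compare a few routes:
N9 → N23 → N6 → N28: 14+14+19 = 47
N9 → N23 → N6 → N10 → N28: 14+14+2+10 = 40
The minimum is 40 ms via N9 → N23 → N6 → N10 → N28.

40 ms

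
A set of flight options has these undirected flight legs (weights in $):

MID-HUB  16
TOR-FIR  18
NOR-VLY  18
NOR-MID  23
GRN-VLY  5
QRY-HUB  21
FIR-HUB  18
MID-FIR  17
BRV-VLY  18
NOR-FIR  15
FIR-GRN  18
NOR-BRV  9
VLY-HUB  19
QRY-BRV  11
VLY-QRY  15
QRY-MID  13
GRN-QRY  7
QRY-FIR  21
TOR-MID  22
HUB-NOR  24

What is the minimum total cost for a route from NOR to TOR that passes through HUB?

Shortest NOR→HUB: NOR–HUB = 24
Best HUB to TOR: HUB–FIR–TOR costing 36
Total via HUB: 24 + 36 = $60.

$60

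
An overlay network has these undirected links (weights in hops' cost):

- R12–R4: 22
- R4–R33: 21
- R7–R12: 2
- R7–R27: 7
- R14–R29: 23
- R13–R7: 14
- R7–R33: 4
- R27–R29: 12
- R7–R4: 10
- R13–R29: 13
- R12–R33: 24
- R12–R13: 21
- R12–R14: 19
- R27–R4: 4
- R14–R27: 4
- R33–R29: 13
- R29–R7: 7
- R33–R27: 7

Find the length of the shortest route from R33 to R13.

18 hops' cost

Enumerating some paths:
R33 - R7 - R13: 4+14 = 18
R33 - R7 - R29 - R13: 4+7+13 = 24
R33 - R29 - R13: 13+13 = 26
The minimum is 18 hops' cost via R33 - R7 - R13.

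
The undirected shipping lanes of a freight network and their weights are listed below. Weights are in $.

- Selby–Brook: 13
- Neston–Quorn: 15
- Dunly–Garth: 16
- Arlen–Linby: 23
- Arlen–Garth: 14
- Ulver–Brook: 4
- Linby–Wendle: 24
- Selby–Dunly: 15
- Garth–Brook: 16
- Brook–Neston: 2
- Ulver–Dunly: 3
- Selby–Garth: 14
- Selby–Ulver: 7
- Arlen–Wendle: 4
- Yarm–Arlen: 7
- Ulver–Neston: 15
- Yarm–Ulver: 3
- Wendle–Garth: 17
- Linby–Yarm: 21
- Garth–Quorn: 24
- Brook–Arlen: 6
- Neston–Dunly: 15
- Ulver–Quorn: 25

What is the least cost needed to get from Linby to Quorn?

$45

Running Dijkstra from Linby:
Linby: 0
Yarm: 21  (via Linby)
Arlen: 23  (via Linby)
Wendle: 24  (via Linby)
Ulver: 24  (via Yarm)
Dunly: 27  (via Ulver)
Brook: 28  (via Ulver)
Neston: 30  (via Brook)
Selby: 31  (via Ulver)
Garth: 37  (via Arlen)
Quorn: 45  (via Neston)
Shortest route: Linby → Yarm → Ulver → Brook → Neston → Quorn = $45.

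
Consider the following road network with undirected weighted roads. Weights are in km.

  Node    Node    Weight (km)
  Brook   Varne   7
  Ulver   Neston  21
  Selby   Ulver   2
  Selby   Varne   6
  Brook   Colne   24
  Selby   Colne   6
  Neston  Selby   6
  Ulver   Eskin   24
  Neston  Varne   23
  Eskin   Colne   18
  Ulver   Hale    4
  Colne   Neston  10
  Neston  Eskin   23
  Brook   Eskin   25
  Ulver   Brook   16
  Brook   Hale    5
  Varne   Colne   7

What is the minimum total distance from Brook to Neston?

Candidate routes:
Brook–Varne–Selby–Neston: 7+6+6 = 19
Brook–Hale–Ulver–Selby–Neston: 5+4+2+6 = 17
Brook–Varne–Colne–Neston: 7+7+10 = 24
Brook–Ulver–Selby–Neston: 16+2+6 = 24
Cheapest is Brook–Hale–Ulver–Selby–Neston at 17 km.

17 km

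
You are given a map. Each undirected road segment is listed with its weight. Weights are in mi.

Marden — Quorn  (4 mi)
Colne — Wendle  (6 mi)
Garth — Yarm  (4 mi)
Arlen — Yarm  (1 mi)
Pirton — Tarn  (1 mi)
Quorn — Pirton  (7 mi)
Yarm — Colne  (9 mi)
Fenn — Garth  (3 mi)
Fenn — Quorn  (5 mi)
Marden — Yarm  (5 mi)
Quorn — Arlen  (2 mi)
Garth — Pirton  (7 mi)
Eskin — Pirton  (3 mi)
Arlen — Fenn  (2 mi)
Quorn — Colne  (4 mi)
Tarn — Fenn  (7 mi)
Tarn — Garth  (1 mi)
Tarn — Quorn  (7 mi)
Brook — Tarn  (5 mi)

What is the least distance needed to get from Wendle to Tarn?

Enumerating some paths:
Wendle–Colne–Quorn–Tarn: 6+4+7 = 17
Wendle–Colne–Quorn–Arlen–Fenn–Garth–Tarn: 6+4+2+2+3+1 = 18
The minimum is 17 mi via Wendle–Colne–Quorn–Tarn.

17 mi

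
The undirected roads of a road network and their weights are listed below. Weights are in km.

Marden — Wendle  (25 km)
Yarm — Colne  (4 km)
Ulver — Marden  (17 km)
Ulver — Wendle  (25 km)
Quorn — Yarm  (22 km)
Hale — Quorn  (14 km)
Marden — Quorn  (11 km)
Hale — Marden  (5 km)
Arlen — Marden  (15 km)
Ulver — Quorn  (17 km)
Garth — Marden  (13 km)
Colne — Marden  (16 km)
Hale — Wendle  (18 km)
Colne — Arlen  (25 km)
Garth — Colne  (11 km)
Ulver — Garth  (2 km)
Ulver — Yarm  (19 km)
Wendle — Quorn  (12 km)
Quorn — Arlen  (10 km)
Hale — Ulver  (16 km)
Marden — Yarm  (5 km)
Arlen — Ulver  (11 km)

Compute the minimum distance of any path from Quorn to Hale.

14 km

Candidate routes:
Quorn - Hale: 14 = 14
Quorn - Marden - Hale: 11+5 = 16
Quorn - Arlen - Marden - Hale: 10+15+5 = 30
Quorn - Wendle - Hale: 12+18 = 30
Cheapest is Quorn - Hale at 14 km.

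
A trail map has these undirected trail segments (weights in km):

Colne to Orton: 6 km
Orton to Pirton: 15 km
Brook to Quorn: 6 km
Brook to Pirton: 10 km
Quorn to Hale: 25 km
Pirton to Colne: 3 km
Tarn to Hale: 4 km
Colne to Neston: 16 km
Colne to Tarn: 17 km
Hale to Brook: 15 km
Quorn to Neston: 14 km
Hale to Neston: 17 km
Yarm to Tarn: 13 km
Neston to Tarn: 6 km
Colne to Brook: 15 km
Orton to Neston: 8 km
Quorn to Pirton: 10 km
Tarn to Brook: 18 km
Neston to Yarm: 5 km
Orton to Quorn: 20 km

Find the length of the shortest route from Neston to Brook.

Running Dijkstra from Neston:
Neston: 0
Yarm: 5  (via Neston)
Tarn: 6  (via Neston)
Orton: 8  (via Neston)
Hale: 10  (via Tarn)
Colne: 14  (via Orton)
Quorn: 14  (via Neston)
Pirton: 17  (via Colne)
Brook: 20  (via Quorn)
Shortest route: Neston–Quorn–Brook = 20 km.

20 km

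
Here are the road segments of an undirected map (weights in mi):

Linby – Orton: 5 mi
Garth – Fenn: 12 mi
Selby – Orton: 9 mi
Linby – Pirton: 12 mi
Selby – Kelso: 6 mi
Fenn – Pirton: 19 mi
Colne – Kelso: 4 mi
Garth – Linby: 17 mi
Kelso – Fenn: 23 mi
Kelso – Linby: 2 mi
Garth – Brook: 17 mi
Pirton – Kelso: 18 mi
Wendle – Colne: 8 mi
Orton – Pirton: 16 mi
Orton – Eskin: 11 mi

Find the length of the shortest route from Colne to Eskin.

22 mi

Settle nodes by increasing distance from Colne:
Colne: 0
Kelso: 4  (via Colne)
Linby: 6  (via Kelso)
Wendle: 8  (via Colne)
Selby: 10  (via Kelso)
Orton: 11  (via Linby)
Pirton: 18  (via Linby)
Eskin: 22  (via Orton)
Shortest route: Colne–Kelso–Linby–Orton–Eskin = 22 mi.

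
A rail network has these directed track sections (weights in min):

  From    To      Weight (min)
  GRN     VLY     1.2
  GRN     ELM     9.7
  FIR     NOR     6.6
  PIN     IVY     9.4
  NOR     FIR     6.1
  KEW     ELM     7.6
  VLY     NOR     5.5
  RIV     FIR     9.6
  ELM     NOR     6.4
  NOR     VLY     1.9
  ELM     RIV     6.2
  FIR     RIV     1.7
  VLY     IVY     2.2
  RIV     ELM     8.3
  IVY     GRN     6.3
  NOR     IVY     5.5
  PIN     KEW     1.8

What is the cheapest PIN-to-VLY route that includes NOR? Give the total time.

Shortest PIN→NOR: PIN–KEW–ELM–NOR = 15.8
Shortest NOR→VLY: NOR–VLY = 1.9
Total via NOR: 15.8 + 1.9 = 17.7 min.

17.7 min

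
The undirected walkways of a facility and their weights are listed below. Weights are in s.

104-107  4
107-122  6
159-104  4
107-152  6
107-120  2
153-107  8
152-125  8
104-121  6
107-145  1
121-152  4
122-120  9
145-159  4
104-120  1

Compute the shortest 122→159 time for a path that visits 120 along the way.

13 s

Shortest 122→120: 122 → 107 → 120 = 8
Shortest 120→159: 120 → 104 → 159 = 5
Total via 120: 8 + 5 = 13 s.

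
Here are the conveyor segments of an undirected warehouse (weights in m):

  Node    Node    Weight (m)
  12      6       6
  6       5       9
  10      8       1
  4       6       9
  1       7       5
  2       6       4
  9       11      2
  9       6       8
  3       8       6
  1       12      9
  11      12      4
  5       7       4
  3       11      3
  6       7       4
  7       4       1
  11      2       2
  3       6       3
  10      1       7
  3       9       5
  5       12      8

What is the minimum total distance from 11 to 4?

Settle nodes by increasing distance from 11:
11: 0
2: 2  (via 11)
9: 2  (via 11)
3: 3  (via 11)
12: 4  (via 11)
6: 6  (via 2)
8: 9  (via 3)
7: 10  (via 6)
10: 10  (via 8)
4: 11  (via 7)
Shortest route: 11–2–6–7–4 = 11 m.

11 m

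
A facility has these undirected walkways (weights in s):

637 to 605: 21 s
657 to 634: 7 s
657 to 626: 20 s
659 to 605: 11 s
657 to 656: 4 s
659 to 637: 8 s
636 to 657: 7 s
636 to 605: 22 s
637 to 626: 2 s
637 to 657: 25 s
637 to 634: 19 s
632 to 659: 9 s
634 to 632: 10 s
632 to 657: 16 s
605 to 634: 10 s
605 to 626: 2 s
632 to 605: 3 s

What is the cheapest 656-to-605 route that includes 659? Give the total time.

40 s

Best 656 to 659: 656 → 657 → 632 → 659 costing 29
Best 659 to 605: 659 → 605 costing 11
Total via 659: 29 + 11 = 40 s.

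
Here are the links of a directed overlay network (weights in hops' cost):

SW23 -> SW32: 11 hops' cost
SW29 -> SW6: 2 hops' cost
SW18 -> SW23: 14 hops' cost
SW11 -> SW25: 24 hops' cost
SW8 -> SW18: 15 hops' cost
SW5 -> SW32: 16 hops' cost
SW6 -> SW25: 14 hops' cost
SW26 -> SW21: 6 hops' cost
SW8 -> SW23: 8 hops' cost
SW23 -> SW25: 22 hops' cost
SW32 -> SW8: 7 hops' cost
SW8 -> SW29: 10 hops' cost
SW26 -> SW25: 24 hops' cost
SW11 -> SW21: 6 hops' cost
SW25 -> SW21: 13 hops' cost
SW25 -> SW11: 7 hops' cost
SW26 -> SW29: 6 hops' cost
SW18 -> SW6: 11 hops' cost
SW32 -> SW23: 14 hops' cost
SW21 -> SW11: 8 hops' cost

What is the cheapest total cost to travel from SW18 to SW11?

Running Dijkstra from SW18:
SW18: 0
SW6: 11  (via SW18)
SW23: 14  (via SW18)
SW25: 25  (via SW6)
SW32: 25  (via SW23)
SW11: 32  (via SW25)
Shortest route: SW18–SW6–SW25–SW11 = 32 hops' cost.

32 hops' cost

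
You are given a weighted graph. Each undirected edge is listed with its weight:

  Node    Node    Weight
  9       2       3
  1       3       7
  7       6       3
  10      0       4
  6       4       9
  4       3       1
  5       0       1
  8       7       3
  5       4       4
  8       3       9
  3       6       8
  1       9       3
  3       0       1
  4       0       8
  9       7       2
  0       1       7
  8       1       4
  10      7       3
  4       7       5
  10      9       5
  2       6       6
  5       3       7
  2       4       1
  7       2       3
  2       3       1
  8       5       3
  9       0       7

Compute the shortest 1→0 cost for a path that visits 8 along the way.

8

Shortest 1→8: 1–8 = 4
Shortest 8→0: 8–5–0 = 4
Total via 8: 4 + 4 = 8.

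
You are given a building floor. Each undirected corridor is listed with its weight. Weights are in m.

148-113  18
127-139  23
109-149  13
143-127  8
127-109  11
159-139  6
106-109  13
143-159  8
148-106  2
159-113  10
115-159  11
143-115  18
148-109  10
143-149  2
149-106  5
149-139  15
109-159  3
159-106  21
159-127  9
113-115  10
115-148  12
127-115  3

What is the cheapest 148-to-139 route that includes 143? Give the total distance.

Best 148 to 143: 148 → 106 → 149 → 143 costing 9
Shortest 143→139: 143 → 159 → 139 = 14
Total via 143: 9 + 14 = 23 m.

23 m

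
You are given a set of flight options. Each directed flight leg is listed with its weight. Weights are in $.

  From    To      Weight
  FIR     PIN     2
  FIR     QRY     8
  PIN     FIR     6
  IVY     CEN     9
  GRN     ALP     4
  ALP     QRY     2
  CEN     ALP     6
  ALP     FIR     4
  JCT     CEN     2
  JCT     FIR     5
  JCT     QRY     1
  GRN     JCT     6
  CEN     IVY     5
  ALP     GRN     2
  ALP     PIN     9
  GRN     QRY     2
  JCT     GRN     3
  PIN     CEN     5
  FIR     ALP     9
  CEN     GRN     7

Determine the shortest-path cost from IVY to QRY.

Running Dijkstra from IVY:
IVY: 0
CEN: 9  (via IVY)
ALP: 15  (via CEN)
GRN: 16  (via CEN)
QRY: 17  (via ALP)
Shortest route: IVY–CEN–ALP–QRY = $17.

$17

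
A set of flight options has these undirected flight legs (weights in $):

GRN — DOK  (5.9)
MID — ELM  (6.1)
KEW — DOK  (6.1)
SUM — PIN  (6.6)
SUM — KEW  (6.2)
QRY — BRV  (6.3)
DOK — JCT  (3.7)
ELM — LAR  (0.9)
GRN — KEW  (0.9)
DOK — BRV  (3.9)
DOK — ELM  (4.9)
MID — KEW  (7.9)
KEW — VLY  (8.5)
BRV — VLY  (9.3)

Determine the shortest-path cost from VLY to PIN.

Enumerating some paths:
VLY → KEW → SUM → PIN: 8.5+6.2+6.6 = 21.3
VLY → BRV → DOK → GRN → KEW → SUM → PIN: 9.3+3.9+5.9+0.9+6.2+6.6 = 32.8
VLY → BRV → DOK → KEW → SUM → PIN: 9.3+3.9+6.1+6.2+6.6 = 32.1
The minimum is $21.3 via VLY → KEW → SUM → PIN.

$21.3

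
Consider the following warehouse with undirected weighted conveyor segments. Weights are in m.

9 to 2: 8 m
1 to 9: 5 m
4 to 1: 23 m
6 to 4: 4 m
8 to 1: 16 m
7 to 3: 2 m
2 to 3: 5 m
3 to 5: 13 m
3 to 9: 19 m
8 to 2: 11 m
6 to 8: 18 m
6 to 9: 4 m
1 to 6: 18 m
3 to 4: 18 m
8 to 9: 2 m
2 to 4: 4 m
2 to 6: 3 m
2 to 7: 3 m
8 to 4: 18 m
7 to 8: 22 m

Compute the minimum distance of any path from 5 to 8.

27 m

Candidate routes:
5–3–2–9–8: 13+5+8+2 = 28
5–3–7–2–9–8: 13+2+3+8+2 = 28
5–3–2–6–9–8: 13+5+3+4+2 = 27
The minimum is 27 m via 5–3–2–6–9–8.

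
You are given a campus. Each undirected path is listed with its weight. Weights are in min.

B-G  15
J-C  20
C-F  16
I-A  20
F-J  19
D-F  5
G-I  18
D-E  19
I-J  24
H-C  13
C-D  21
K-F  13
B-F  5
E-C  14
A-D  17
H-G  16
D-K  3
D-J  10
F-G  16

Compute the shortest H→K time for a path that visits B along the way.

Best H to B: H–G–B costing 31
Shortest B→K: B–F–D–K = 13
Total via B: 31 + 13 = 44 min.

44 min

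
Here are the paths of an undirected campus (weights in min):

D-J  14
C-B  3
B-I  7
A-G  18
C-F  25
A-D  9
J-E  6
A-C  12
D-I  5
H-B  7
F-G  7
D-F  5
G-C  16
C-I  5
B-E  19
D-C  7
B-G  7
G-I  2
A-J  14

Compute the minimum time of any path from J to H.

Settle nodes by increasing distance from J:
J: 0
E: 6  (via J)
A: 14  (via J)
D: 14  (via J)
F: 19  (via D)
I: 19  (via D)
C: 21  (via D)
G: 21  (via I)
B: 24  (via C)
H: 31  (via B)
Shortest route: J–D–C–B–H = 31 min.

31 min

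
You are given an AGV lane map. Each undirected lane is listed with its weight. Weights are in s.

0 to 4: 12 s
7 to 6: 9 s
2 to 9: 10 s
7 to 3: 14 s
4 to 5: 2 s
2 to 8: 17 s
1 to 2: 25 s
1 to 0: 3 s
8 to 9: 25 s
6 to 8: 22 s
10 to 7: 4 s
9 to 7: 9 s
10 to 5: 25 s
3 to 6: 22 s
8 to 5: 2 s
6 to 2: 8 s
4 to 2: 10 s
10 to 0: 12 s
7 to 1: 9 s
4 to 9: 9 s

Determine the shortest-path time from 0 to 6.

Candidate routes:
0–10–7–6: 12+4+9 = 25
0–1–7–6: 3+9+9 = 21
0–4–2–6: 12+10+8 = 30
The minimum is 21 s via 0–1–7–6.

21 s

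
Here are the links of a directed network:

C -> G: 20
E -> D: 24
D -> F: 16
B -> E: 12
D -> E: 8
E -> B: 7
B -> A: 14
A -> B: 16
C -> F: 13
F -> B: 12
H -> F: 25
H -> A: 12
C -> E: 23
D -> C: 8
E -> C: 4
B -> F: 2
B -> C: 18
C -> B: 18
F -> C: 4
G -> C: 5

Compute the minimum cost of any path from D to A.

29

Shortest distances from D:
D: 0
C: 8  (via D)
E: 8  (via D)
B: 15  (via E)
F: 16  (via D)
G: 28  (via C)
A: 29  (via B)
Shortest route: D → E → B → A = 29.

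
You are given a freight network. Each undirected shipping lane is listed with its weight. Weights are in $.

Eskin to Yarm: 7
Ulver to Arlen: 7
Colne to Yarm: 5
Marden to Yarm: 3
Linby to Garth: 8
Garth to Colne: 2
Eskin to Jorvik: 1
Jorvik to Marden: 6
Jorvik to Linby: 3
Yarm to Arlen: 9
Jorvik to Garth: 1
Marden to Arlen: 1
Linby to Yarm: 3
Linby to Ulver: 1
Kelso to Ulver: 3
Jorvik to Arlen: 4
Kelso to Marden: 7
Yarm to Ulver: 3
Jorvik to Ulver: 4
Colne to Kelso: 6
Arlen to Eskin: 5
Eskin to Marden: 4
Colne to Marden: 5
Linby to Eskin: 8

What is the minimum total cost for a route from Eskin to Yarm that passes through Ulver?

Shortest Eskin→Ulver: Eskin–Jorvik–Ulver = 5
Shortest Ulver→Yarm: Ulver–Yarm = 3
Total via Ulver: 5 + 3 = $8.

$8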